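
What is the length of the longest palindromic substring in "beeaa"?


Input: "beeaa"
Checking substrings for palindromes:
  [1:3] "ee" (len 2) => palindrome
  [3:5] "aa" (len 2) => palindrome
Longest palindromic substring: "ee" with length 2

2


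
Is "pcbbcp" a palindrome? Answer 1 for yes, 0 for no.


Input: pcbbcp
Reversed: pcbbcp
  Compare pos 0 ('p') with pos 5 ('p'): match
  Compare pos 1 ('c') with pos 4 ('c'): match
  Compare pos 2 ('b') with pos 3 ('b'): match
Result: palindrome

1


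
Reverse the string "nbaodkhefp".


Input: nbaodkhefp
Reading characters right to left:
  Position 9: 'p'
  Position 8: 'f'
  Position 7: 'e'
  Position 6: 'h'
  Position 5: 'k'
  Position 4: 'd'
  Position 3: 'o'
  Position 2: 'a'
  Position 1: 'b'
  Position 0: 'n'
Reversed: pfehkdoabn

pfehkdoabn


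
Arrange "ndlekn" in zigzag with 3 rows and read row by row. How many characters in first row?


Zigzag "ndlekn" into 3 rows:
Placing characters:
  'n' => row 0
  'd' => row 1
  'l' => row 2
  'e' => row 1
  'k' => row 0
  'n' => row 1
Rows:
  Row 0: "nk"
  Row 1: "den"
  Row 2: "l"
First row length: 2

2


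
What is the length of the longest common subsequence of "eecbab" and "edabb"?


LCS of "eecbab" and "edabb"
DP table:
           e    d    a    b    b
      0    0    0    0    0    0
  e   0    1    1    1    1    1
  e   0    1    1    1    1    1
  c   0    1    1    1    1    1
  b   0    1    1    1    2    2
  a   0    1    1    2    2    2
  b   0    1    1    2    3    3
LCS length = dp[6][5] = 3

3


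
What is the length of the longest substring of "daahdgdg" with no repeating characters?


Input: "daahdgdg"
Sliding window (track last position of each char):
  Position 0 ('d'): window [0,0] length 1 -- new best
  Position 1 ('a'): window [0,1] length 2 -- new best
  Position 2 ('a'): repeat (last at 1), move window start to 2
  Position 2 ('a'): window [2,2] length 1
  Position 3 ('h'): window [2,3] length 2
  Position 4 ('d'): window [2,4] length 3 -- new best
  Position 5 ('g'): window [2,5] length 4 -- new best
  Position 6 ('d'): repeat (last at 4), move window start to 5
  Position 6 ('d'): window [5,6] length 2
  Position 7 ('g'): repeat (last at 5), move window start to 6
  Position 7 ('g'): window [6,7] length 2
Longest substring with no repeats: "ahdg" with length 4

4


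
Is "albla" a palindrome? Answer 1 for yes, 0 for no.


Input: albla
Reversed: albla
  Compare pos 0 ('a') with pos 4 ('a'): match
  Compare pos 1 ('l') with pos 3 ('l'): match
Result: palindrome

1


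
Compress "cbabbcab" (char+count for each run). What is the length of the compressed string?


Input: cbabbcab
Runs:
  'c' x 1 => "c1"
  'b' x 1 => "b1"
  'a' x 1 => "a1"
  'b' x 2 => "b2"
  'c' x 1 => "c1"
  'a' x 1 => "a1"
  'b' x 1 => "b1"
Compressed: "c1b1a1b2c1a1b1"
Compressed length: 14

14


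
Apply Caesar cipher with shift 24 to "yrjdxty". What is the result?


Caesar cipher: shift "yrjdxty" by 24
  'y' (pos 24) + 24 = pos 22 = 'w'
  'r' (pos 17) + 24 = pos 15 = 'p'
  'j' (pos 9) + 24 = pos 7 = 'h'
  'd' (pos 3) + 24 = pos 1 = 'b'
  'x' (pos 23) + 24 = pos 21 = 'v'
  't' (pos 19) + 24 = pos 17 = 'r'
  'y' (pos 24) + 24 = pos 22 = 'w'
Result: wphbvrw

wphbvrw


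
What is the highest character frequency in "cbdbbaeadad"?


Input: cbdbbaeadad
Character counts:
  'a': 3
  'b': 3
  'c': 1
  'd': 3
  'e': 1
Maximum frequency: 3

3


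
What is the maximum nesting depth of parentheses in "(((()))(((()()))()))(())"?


Input: "(((()))(((()()))()))(())"
Tracking depth:
  Position 0 '(': depth becomes 1
  Position 1 '(': depth becomes 2
  Position 2 '(': depth becomes 3
  Position 3 '(': depth becomes 4
  Position 4 ')': depth becomes 3
  Position 5 ')': depth becomes 2
  Position 6 ')': depth becomes 1
  Position 7 '(': depth becomes 2
  Position 8 '(': depth becomes 3
  Position 9 '(': depth becomes 4
  Position 10 '(': depth becomes 5
  Position 11 ')': depth becomes 4
  Position 12 '(': depth becomes 5
  Position 13 ')': depth becomes 4
  Position 14 ')': depth becomes 3
  Position 15 ')': depth becomes 2
  Position 16 '(': depth becomes 3
  Position 17 ')': depth becomes 2
  Position 18 ')': depth becomes 1
  Position 19 ')': depth becomes 0
  Position 20 '(': depth becomes 1
  Position 21 '(': depth becomes 2
  Position 22 ')': depth becomes 1
  Position 23 ')': depth becomes 0
Maximum depth reached: 5

5


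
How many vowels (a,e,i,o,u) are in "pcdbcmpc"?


Input: pcdbcmpc
Checking each character:
  'p' at position 0: consonant
  'c' at position 1: consonant
  'd' at position 2: consonant
  'b' at position 3: consonant
  'c' at position 4: consonant
  'm' at position 5: consonant
  'p' at position 6: consonant
  'c' at position 7: consonant
Total vowels: 0

0


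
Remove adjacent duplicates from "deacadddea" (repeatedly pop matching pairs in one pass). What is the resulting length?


Input: deacadddea
Stack-based adjacent duplicate removal:
  Read 'd': push. Stack: d
  Read 'e': push. Stack: de
  Read 'a': push. Stack: dea
  Read 'c': push. Stack: deac
  Read 'a': push. Stack: deaca
  Read 'd': push. Stack: deacad
  Read 'd': matches stack top 'd' => pop. Stack: deaca
  Read 'd': push. Stack: deacad
  Read 'e': push. Stack: deacade
  Read 'a': push. Stack: deacadea
Final stack: "deacadea" (length 8)

8


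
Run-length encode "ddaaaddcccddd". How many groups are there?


Input: ddaaaddcccddd
Scanning for consecutive runs:
  Group 1: 'd' x 2 (positions 0-1)
  Group 2: 'a' x 3 (positions 2-4)
  Group 3: 'd' x 2 (positions 5-6)
  Group 4: 'c' x 3 (positions 7-9)
  Group 5: 'd' x 3 (positions 10-12)
Total groups: 5

5


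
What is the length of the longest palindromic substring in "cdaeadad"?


Input: "cdaeadad"
Checking substrings for palindromes:
  [1:6] "daead" (len 5) => palindrome
  [2:5] "aea" (len 3) => palindrome
  [4:7] "ada" (len 3) => palindrome
  [5:8] "dad" (len 3) => palindrome
Longest palindromic substring: "daead" with length 5

5


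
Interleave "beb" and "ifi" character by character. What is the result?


Interleaving "beb" and "ifi":
  Position 0: 'b' from first, 'i' from second => "bi"
  Position 1: 'e' from first, 'f' from second => "ef"
  Position 2: 'b' from first, 'i' from second => "bi"
Result: biefbi

biefbi


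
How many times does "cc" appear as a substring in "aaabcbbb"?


Searching for "cc" in "aaabcbbb"
Scanning each position:
  Position 0: "aa" => no
  Position 1: "aa" => no
  Position 2: "ab" => no
  Position 3: "bc" => no
  Position 4: "cb" => no
  Position 5: "bb" => no
  Position 6: "bb" => no
Total occurrences: 0

0


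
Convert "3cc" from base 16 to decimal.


Input: "3cc" in base 16
Positional expansion:
  Digit '3' (value 3) x 16^2 = 768
  Digit 'c' (value 12) x 16^1 = 192
  Digit 'c' (value 12) x 16^0 = 12
Sum = 972

972


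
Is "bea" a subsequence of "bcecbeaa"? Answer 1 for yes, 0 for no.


Check if "bea" is a subsequence of "bcecbeaa"
Greedy scan:
  Position 0 ('b'): matches sub[0] = 'b'
  Position 1 ('c'): no match needed
  Position 2 ('e'): matches sub[1] = 'e'
  Position 3 ('c'): no match needed
  Position 4 ('b'): no match needed
  Position 5 ('e'): no match needed
  Position 6 ('a'): matches sub[2] = 'a'
  Position 7 ('a'): no match needed
All 3 characters matched => is a subsequence

1


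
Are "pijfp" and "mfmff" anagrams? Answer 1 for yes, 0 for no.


Strings: "pijfp", "mfmff"
Sorted first:  fijpp
Sorted second: fffmm
Differ at position 1: 'i' vs 'f' => not anagrams

0


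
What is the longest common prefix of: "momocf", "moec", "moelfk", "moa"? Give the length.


Words: momocf, moec, moelfk, moa
  Position 0: all 'm' => match
  Position 1: all 'o' => match
  Position 2: ('m', 'e', 'e', 'a') => mismatch, stop
LCP = "mo" (length 2)

2


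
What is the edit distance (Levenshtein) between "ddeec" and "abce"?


Computing edit distance: "ddeec" -> "abce"
DP table:
           a    b    c    e
      0    1    2    3    4
  d   1    1    2    3    4
  d   2    2    2    3    4
  e   3    3    3    3    3
  e   4    4    4    4    3
  c   5    5    5    4    4
Edit distance = dp[5][4] = 4

4


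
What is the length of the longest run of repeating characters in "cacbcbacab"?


Input: "cacbcbacab"
Scanning for longest run:
  Position 1 ('a'): new char, reset run to 1
  Position 2 ('c'): new char, reset run to 1
  Position 3 ('b'): new char, reset run to 1
  Position 4 ('c'): new char, reset run to 1
  Position 5 ('b'): new char, reset run to 1
  Position 6 ('a'): new char, reset run to 1
  Position 7 ('c'): new char, reset run to 1
  Position 8 ('a'): new char, reset run to 1
  Position 9 ('b'): new char, reset run to 1
Longest run: 'c' with length 1

1


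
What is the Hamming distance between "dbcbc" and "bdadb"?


Comparing "dbcbc" and "bdadb" position by position:
  Position 0: 'd' vs 'b' => differ
  Position 1: 'b' vs 'd' => differ
  Position 2: 'c' vs 'a' => differ
  Position 3: 'b' vs 'd' => differ
  Position 4: 'c' vs 'b' => differ
Total differences (Hamming distance): 5

5


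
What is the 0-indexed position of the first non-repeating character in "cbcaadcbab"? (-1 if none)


Input: cbcaadcbab
Character frequencies:
  'a': 3
  'b': 3
  'c': 3
  'd': 1
Scanning left to right for freq == 1:
  Position 0 ('c'): freq=3, skip
  Position 1 ('b'): freq=3, skip
  Position 2 ('c'): freq=3, skip
  Position 3 ('a'): freq=3, skip
  Position 4 ('a'): freq=3, skip
  Position 5 ('d'): unique! => answer = 5

5


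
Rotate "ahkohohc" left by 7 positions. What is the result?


Input: "ahkohohc", rotate left by 7
First 7 characters: "ahkohoh"
Remaining characters: "c"
Concatenate remaining + first: "c" + "ahkohoh" = "cahkohoh"

cahkohoh


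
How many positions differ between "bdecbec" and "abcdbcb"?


Comparing "bdecbec" and "abcdbcb" position by position:
  Position 0: 'b' vs 'a' => DIFFER
  Position 1: 'd' vs 'b' => DIFFER
  Position 2: 'e' vs 'c' => DIFFER
  Position 3: 'c' vs 'd' => DIFFER
  Position 4: 'b' vs 'b' => same
  Position 5: 'e' vs 'c' => DIFFER
  Position 6: 'c' vs 'b' => DIFFER
Positions that differ: 6

6


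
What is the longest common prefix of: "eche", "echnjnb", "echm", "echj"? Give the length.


Words: eche, echnjnb, echm, echj
  Position 0: all 'e' => match
  Position 1: all 'c' => match
  Position 2: all 'h' => match
  Position 3: ('e', 'n', 'm', 'j') => mismatch, stop
LCP = "ech" (length 3)

3


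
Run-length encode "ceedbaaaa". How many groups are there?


Input: ceedbaaaa
Scanning for consecutive runs:
  Group 1: 'c' x 1 (positions 0-0)
  Group 2: 'e' x 2 (positions 1-2)
  Group 3: 'd' x 1 (positions 3-3)
  Group 4: 'b' x 1 (positions 4-4)
  Group 5: 'a' x 4 (positions 5-8)
Total groups: 5

5


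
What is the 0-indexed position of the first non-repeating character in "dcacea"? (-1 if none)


Input: dcacea
Character frequencies:
  'a': 2
  'c': 2
  'd': 1
  'e': 1
Scanning left to right for freq == 1:
  Position 0 ('d'): unique! => answer = 0

0


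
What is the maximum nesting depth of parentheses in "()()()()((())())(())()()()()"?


Input: "()()()()((())())(())()()()()"
Tracking depth:
  Position 0 '(': depth becomes 1
  Position 1 ')': depth becomes 0
  Position 2 '(': depth becomes 1
  Position 3 ')': depth becomes 0
  Position 4 '(': depth becomes 1
  Position 5 ')': depth becomes 0
  Position 6 '(': depth becomes 1
  Position 7 ')': depth becomes 0
  Position 8 '(': depth becomes 1
  Position 9 '(': depth becomes 2
  Position 10 '(': depth becomes 3
  Position 11 ')': depth becomes 2
  Position 12 ')': depth becomes 1
  Position 13 '(': depth becomes 2
  Position 14 ')': depth becomes 1
  Position 15 ')': depth becomes 0
  Position 16 '(': depth becomes 1
  Position 17 '(': depth becomes 2
  Position 18 ')': depth becomes 1
  Position 19 ')': depth becomes 0
  Position 20 '(': depth becomes 1
  Position 21 ')': depth becomes 0
  Position 22 '(': depth becomes 1
  Position 23 ')': depth becomes 0
  Position 24 '(': depth becomes 1
  Position 25 ')': depth becomes 0
  Position 26 '(': depth becomes 1
  Position 27 ')': depth becomes 0
Maximum depth reached: 3

3


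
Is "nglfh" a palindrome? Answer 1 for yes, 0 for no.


Input: nglfh
Reversed: hflgn
  Compare pos 0 ('n') with pos 4 ('h'): MISMATCH
  Compare pos 1 ('g') with pos 3 ('f'): MISMATCH
Result: not a palindrome

0


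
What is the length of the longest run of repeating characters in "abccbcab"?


Input: "abccbcab"
Scanning for longest run:
  Position 1 ('b'): new char, reset run to 1
  Position 2 ('c'): new char, reset run to 1
  Position 3 ('c'): continues run of 'c', length=2
  Position 4 ('b'): new char, reset run to 1
  Position 5 ('c'): new char, reset run to 1
  Position 6 ('a'): new char, reset run to 1
  Position 7 ('b'): new char, reset run to 1
Longest run: 'c' with length 2

2


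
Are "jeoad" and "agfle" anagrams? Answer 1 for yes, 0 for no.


Strings: "jeoad", "agfle"
Sorted first:  adejo
Sorted second: aefgl
Differ at position 1: 'd' vs 'e' => not anagrams

0


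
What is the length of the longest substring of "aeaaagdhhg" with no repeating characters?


Input: "aeaaagdhhg"
Sliding window (track last position of each char):
  Position 0 ('a'): window [0,0] length 1 -- new best
  Position 1 ('e'): window [0,1] length 2 -- new best
  Position 2 ('a'): repeat (last at 0), move window start to 1
  Position 2 ('a'): window [1,2] length 2
  Position 3 ('a'): repeat (last at 2), move window start to 3
  Position 3 ('a'): window [3,3] length 1
  Position 4 ('a'): repeat (last at 3), move window start to 4
  Position 4 ('a'): window [4,4] length 1
  Position 5 ('g'): window [4,5] length 2
  Position 6 ('d'): window [4,6] length 3 -- new best
  Position 7 ('h'): window [4,7] length 4 -- new best
  Position 8 ('h'): repeat (last at 7), move window start to 8
  Position 8 ('h'): window [8,8] length 1
  Position 9 ('g'): window [8,9] length 2
Longest substring with no repeats: "agdh" with length 4

4


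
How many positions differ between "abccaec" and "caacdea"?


Comparing "abccaec" and "caacdea" position by position:
  Position 0: 'a' vs 'c' => DIFFER
  Position 1: 'b' vs 'a' => DIFFER
  Position 2: 'c' vs 'a' => DIFFER
  Position 3: 'c' vs 'c' => same
  Position 4: 'a' vs 'd' => DIFFER
  Position 5: 'e' vs 'e' => same
  Position 6: 'c' vs 'a' => DIFFER
Positions that differ: 5

5


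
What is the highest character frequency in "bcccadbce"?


Input: bcccadbce
Character counts:
  'a': 1
  'b': 2
  'c': 4
  'd': 1
  'e': 1
Maximum frequency: 4

4


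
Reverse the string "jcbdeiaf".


Input: jcbdeiaf
Reading characters right to left:
  Position 7: 'f'
  Position 6: 'a'
  Position 5: 'i'
  Position 4: 'e'
  Position 3: 'd'
  Position 2: 'b'
  Position 1: 'c'
  Position 0: 'j'
Reversed: faiedbcj

faiedbcj


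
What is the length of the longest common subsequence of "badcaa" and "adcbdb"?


LCS of "badcaa" and "adcbdb"
DP table:
           a    d    c    b    d    b
      0    0    0    0    0    0    0
  b   0    0    0    0    1    1    1
  a   0    1    1    1    1    1    1
  d   0    1    2    2    2    2    2
  c   0    1    2    3    3    3    3
  a   0    1    2    3    3    3    3
  a   0    1    2    3    3    3    3
LCS length = dp[6][6] = 3

3


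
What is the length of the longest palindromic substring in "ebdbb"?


Input: "ebdbb"
Checking substrings for palindromes:
  [1:4] "bdb" (len 3) => palindrome
  [3:5] "bb" (len 2) => palindrome
Longest palindromic substring: "bdb" with length 3

3


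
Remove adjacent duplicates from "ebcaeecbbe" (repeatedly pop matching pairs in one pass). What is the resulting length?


Input: ebcaeecbbe
Stack-based adjacent duplicate removal:
  Read 'e': push. Stack: e
  Read 'b': push. Stack: eb
  Read 'c': push. Stack: ebc
  Read 'a': push. Stack: ebca
  Read 'e': push. Stack: ebcae
  Read 'e': matches stack top 'e' => pop. Stack: ebca
  Read 'c': push. Stack: ebcac
  Read 'b': push. Stack: ebcacb
  Read 'b': matches stack top 'b' => pop. Stack: ebcac
  Read 'e': push. Stack: ebcace
Final stack: "ebcace" (length 6)

6


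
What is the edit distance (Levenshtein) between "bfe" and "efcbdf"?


Computing edit distance: "bfe" -> "efcbdf"
DP table:
           e    f    c    b    d    f
      0    1    2    3    4    5    6
  b   1    1    2    3    3    4    5
  f   2    2    1    2    3    4    4
  e   3    2    2    2    3    4    5
Edit distance = dp[3][6] = 5

5


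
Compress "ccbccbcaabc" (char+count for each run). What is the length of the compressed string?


Input: ccbccbcaabc
Runs:
  'c' x 2 => "c2"
  'b' x 1 => "b1"
  'c' x 2 => "c2"
  'b' x 1 => "b1"
  'c' x 1 => "c1"
  'a' x 2 => "a2"
  'b' x 1 => "b1"
  'c' x 1 => "c1"
Compressed: "c2b1c2b1c1a2b1c1"
Compressed length: 16

16


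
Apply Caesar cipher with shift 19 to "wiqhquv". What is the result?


Caesar cipher: shift "wiqhquv" by 19
  'w' (pos 22) + 19 = pos 15 = 'p'
  'i' (pos 8) + 19 = pos 1 = 'b'
  'q' (pos 16) + 19 = pos 9 = 'j'
  'h' (pos 7) + 19 = pos 0 = 'a'
  'q' (pos 16) + 19 = pos 9 = 'j'
  'u' (pos 20) + 19 = pos 13 = 'n'
  'v' (pos 21) + 19 = pos 14 = 'o'
Result: pbjajno

pbjajno


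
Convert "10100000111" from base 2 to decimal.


Input: "10100000111" in base 2
Positional expansion:
  Digit '1' (value 1) x 2^10 = 1024
  Digit '0' (value 0) x 2^9 = 0
  Digit '1' (value 1) x 2^8 = 256
  Digit '0' (value 0) x 2^7 = 0
  Digit '0' (value 0) x 2^6 = 0
  Digit '0' (value 0) x 2^5 = 0
  Digit '0' (value 0) x 2^4 = 0
  Digit '0' (value 0) x 2^3 = 0
  Digit '1' (value 1) x 2^2 = 4
  Digit '1' (value 1) x 2^1 = 2
  Digit '1' (value 1) x 2^0 = 1
Sum = 1287

1287


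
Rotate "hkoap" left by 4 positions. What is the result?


Input: "hkoap", rotate left by 4
First 4 characters: "hkoa"
Remaining characters: "p"
Concatenate remaining + first: "p" + "hkoa" = "phkoa"

phkoa


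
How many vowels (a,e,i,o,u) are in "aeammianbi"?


Input: aeammianbi
Checking each character:
  'a' at position 0: vowel (running total: 1)
  'e' at position 1: vowel (running total: 2)
  'a' at position 2: vowel (running total: 3)
  'm' at position 3: consonant
  'm' at position 4: consonant
  'i' at position 5: vowel (running total: 4)
  'a' at position 6: vowel (running total: 5)
  'n' at position 7: consonant
  'b' at position 8: consonant
  'i' at position 9: vowel (running total: 6)
Total vowels: 6

6


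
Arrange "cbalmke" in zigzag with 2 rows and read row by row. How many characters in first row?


Zigzag "cbalmke" into 2 rows:
Placing characters:
  'c' => row 0
  'b' => row 1
  'a' => row 0
  'l' => row 1
  'm' => row 0
  'k' => row 1
  'e' => row 0
Rows:
  Row 0: "came"
  Row 1: "blk"
First row length: 4

4


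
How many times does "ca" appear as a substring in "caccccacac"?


Searching for "ca" in "caccccacac"
Scanning each position:
  Position 0: "ca" => MATCH
  Position 1: "ac" => no
  Position 2: "cc" => no
  Position 3: "cc" => no
  Position 4: "cc" => no
  Position 5: "ca" => MATCH
  Position 6: "ac" => no
  Position 7: "ca" => MATCH
  Position 8: "ac" => no
Total occurrences: 3

3


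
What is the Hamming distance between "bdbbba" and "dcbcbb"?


Comparing "bdbbba" and "dcbcbb" position by position:
  Position 0: 'b' vs 'd' => differ
  Position 1: 'd' vs 'c' => differ
  Position 2: 'b' vs 'b' => same
  Position 3: 'b' vs 'c' => differ
  Position 4: 'b' vs 'b' => same
  Position 5: 'a' vs 'b' => differ
Total differences (Hamming distance): 4

4


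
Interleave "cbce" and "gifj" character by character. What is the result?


Interleaving "cbce" and "gifj":
  Position 0: 'c' from first, 'g' from second => "cg"
  Position 1: 'b' from first, 'i' from second => "bi"
  Position 2: 'c' from first, 'f' from second => "cf"
  Position 3: 'e' from first, 'j' from second => "ej"
Result: cgbicfej

cgbicfej


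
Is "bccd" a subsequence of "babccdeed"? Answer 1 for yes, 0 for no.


Check if "bccd" is a subsequence of "babccdeed"
Greedy scan:
  Position 0 ('b'): matches sub[0] = 'b'
  Position 1 ('a'): no match needed
  Position 2 ('b'): no match needed
  Position 3 ('c'): matches sub[1] = 'c'
  Position 4 ('c'): matches sub[2] = 'c'
  Position 5 ('d'): matches sub[3] = 'd'
  Position 6 ('e'): no match needed
  Position 7 ('e'): no match needed
  Position 8 ('d'): no match needed
All 4 characters matched => is a subsequence

1


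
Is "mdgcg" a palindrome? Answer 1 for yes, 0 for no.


Input: mdgcg
Reversed: gcgdm
  Compare pos 0 ('m') with pos 4 ('g'): MISMATCH
  Compare pos 1 ('d') with pos 3 ('c'): MISMATCH
Result: not a palindrome

0


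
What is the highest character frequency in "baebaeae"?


Input: baebaeae
Character counts:
  'a': 3
  'b': 2
  'e': 3
Maximum frequency: 3

3


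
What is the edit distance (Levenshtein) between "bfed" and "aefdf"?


Computing edit distance: "bfed" -> "aefdf"
DP table:
           a    e    f    d    f
      0    1    2    3    4    5
  b   1    1    2    3    4    5
  f   2    2    2    2    3    4
  e   3    3    2    3    3    4
  d   4    4    3    3    3    4
Edit distance = dp[4][5] = 4

4


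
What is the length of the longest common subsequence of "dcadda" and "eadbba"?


LCS of "dcadda" and "eadbba"
DP table:
           e    a    d    b    b    a
      0    0    0    0    0    0    0
  d   0    0    0    1    1    1    1
  c   0    0    0    1    1    1    1
  a   0    0    1    1    1    1    2
  d   0    0    1    2    2    2    2
  d   0    0    1    2    2    2    2
  a   0    0    1    2    2    2    3
LCS length = dp[6][6] = 3

3


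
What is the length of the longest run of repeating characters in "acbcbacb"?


Input: "acbcbacb"
Scanning for longest run:
  Position 1 ('c'): new char, reset run to 1
  Position 2 ('b'): new char, reset run to 1
  Position 3 ('c'): new char, reset run to 1
  Position 4 ('b'): new char, reset run to 1
  Position 5 ('a'): new char, reset run to 1
  Position 6 ('c'): new char, reset run to 1
  Position 7 ('b'): new char, reset run to 1
Longest run: 'a' with length 1

1


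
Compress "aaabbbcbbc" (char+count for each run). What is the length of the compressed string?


Input: aaabbbcbbc
Runs:
  'a' x 3 => "a3"
  'b' x 3 => "b3"
  'c' x 1 => "c1"
  'b' x 2 => "b2"
  'c' x 1 => "c1"
Compressed: "a3b3c1b2c1"
Compressed length: 10

10


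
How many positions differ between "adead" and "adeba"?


Comparing "adead" and "adeba" position by position:
  Position 0: 'a' vs 'a' => same
  Position 1: 'd' vs 'd' => same
  Position 2: 'e' vs 'e' => same
  Position 3: 'a' vs 'b' => DIFFER
  Position 4: 'd' vs 'a' => DIFFER
Positions that differ: 2

2


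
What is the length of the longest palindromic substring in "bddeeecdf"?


Input: "bddeeecdf"
Checking substrings for palindromes:
  [3:6] "eee" (len 3) => palindrome
  [1:3] "dd" (len 2) => palindrome
  [3:5] "ee" (len 2) => palindrome
  [4:6] "ee" (len 2) => palindrome
Longest palindromic substring: "eee" with length 3

3


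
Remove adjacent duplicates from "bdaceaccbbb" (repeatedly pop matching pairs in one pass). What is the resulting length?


Input: bdaceaccbbb
Stack-based adjacent duplicate removal:
  Read 'b': push. Stack: b
  Read 'd': push. Stack: bd
  Read 'a': push. Stack: bda
  Read 'c': push. Stack: bdac
  Read 'e': push. Stack: bdace
  Read 'a': push. Stack: bdacea
  Read 'c': push. Stack: bdaceac
  Read 'c': matches stack top 'c' => pop. Stack: bdacea
  Read 'b': push. Stack: bdaceab
  Read 'b': matches stack top 'b' => pop. Stack: bdacea
  Read 'b': push. Stack: bdaceab
Final stack: "bdaceab" (length 7)

7


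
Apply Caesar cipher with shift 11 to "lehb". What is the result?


Caesar cipher: shift "lehb" by 11
  'l' (pos 11) + 11 = pos 22 = 'w'
  'e' (pos 4) + 11 = pos 15 = 'p'
  'h' (pos 7) + 11 = pos 18 = 's'
  'b' (pos 1) + 11 = pos 12 = 'm'
Result: wpsm

wpsm


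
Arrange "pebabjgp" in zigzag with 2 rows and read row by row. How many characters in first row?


Zigzag "pebabjgp" into 2 rows:
Placing characters:
  'p' => row 0
  'e' => row 1
  'b' => row 0
  'a' => row 1
  'b' => row 0
  'j' => row 1
  'g' => row 0
  'p' => row 1
Rows:
  Row 0: "pbbg"
  Row 1: "eajp"
First row length: 4

4


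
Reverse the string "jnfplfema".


Input: jnfplfema
Reading characters right to left:
  Position 8: 'a'
  Position 7: 'm'
  Position 6: 'e'
  Position 5: 'f'
  Position 4: 'l'
  Position 3: 'p'
  Position 2: 'f'
  Position 1: 'n'
  Position 0: 'j'
Reversed: ameflpfnj

ameflpfnj


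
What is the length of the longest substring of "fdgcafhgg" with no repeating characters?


Input: "fdgcafhgg"
Sliding window (track last position of each char):
  Position 0 ('f'): window [0,0] length 1 -- new best
  Position 1 ('d'): window [0,1] length 2 -- new best
  Position 2 ('g'): window [0,2] length 3 -- new best
  Position 3 ('c'): window [0,3] length 4 -- new best
  Position 4 ('a'): window [0,4] length 5 -- new best
  Position 5 ('f'): repeat (last at 0), move window start to 1
  Position 5 ('f'): window [1,5] length 5
  Position 6 ('h'): window [1,6] length 6 -- new best
  Position 7 ('g'): repeat (last at 2), move window start to 3
  Position 7 ('g'): window [3,7] length 5
  Position 8 ('g'): repeat (last at 7), move window start to 8
  Position 8 ('g'): window [8,8] length 1
Longest substring with no repeats: "dgcafh" with length 6

6


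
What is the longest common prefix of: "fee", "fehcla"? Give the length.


Words: fee, fehcla
  Position 0: all 'f' => match
  Position 1: all 'e' => match
  Position 2: ('e', 'h') => mismatch, stop
LCP = "fe" (length 2)

2


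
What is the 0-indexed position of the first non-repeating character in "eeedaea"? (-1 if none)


Input: eeedaea
Character frequencies:
  'a': 2
  'd': 1
  'e': 4
Scanning left to right for freq == 1:
  Position 0 ('e'): freq=4, skip
  Position 1 ('e'): freq=4, skip
  Position 2 ('e'): freq=4, skip
  Position 3 ('d'): unique! => answer = 3

3


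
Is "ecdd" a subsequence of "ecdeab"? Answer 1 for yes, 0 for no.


Check if "ecdd" is a subsequence of "ecdeab"
Greedy scan:
  Position 0 ('e'): matches sub[0] = 'e'
  Position 1 ('c'): matches sub[1] = 'c'
  Position 2 ('d'): matches sub[2] = 'd'
  Position 3 ('e'): no match needed
  Position 4 ('a'): no match needed
  Position 5 ('b'): no match needed
Only matched 3/4 characters => not a subsequence

0


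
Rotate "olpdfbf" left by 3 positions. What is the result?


Input: "olpdfbf", rotate left by 3
First 3 characters: "olp"
Remaining characters: "dfbf"
Concatenate remaining + first: "dfbf" + "olp" = "dfbfolp"

dfbfolp


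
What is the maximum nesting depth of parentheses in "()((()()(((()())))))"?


Input: "()((()()(((()())))))"
Tracking depth:
  Position 0 '(': depth becomes 1
  Position 1 ')': depth becomes 0
  Position 2 '(': depth becomes 1
  Position 3 '(': depth becomes 2
  Position 4 '(': depth becomes 3
  Position 5 ')': depth becomes 2
  Position 6 '(': depth becomes 3
  Position 7 ')': depth becomes 2
  Position 8 '(': depth becomes 3
  Position 9 '(': depth becomes 4
  Position 10 '(': depth becomes 5
  Position 11 '(': depth becomes 6
  Position 12 ')': depth becomes 5
  Position 13 '(': depth becomes 6
  Position 14 ')': depth becomes 5
  Position 15 ')': depth becomes 4
  Position 16 ')': depth becomes 3
  Position 17 ')': depth becomes 2
  Position 18 ')': depth becomes 1
  Position 19 ')': depth becomes 0
Maximum depth reached: 6

6


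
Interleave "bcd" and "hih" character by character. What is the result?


Interleaving "bcd" and "hih":
  Position 0: 'b' from first, 'h' from second => "bh"
  Position 1: 'c' from first, 'i' from second => "ci"
  Position 2: 'd' from first, 'h' from second => "dh"
Result: bhcidh

bhcidh


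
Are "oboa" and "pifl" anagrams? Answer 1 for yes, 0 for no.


Strings: "oboa", "pifl"
Sorted first:  aboo
Sorted second: filp
Differ at position 0: 'a' vs 'f' => not anagrams

0


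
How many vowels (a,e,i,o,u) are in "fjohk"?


Input: fjohk
Checking each character:
  'f' at position 0: consonant
  'j' at position 1: consonant
  'o' at position 2: vowel (running total: 1)
  'h' at position 3: consonant
  'k' at position 4: consonant
Total vowels: 1

1


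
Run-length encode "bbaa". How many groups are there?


Input: bbaa
Scanning for consecutive runs:
  Group 1: 'b' x 2 (positions 0-1)
  Group 2: 'a' x 2 (positions 2-3)
Total groups: 2

2


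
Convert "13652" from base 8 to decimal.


Input: "13652" in base 8
Positional expansion:
  Digit '1' (value 1) x 8^4 = 4096
  Digit '3' (value 3) x 8^3 = 1536
  Digit '6' (value 6) x 8^2 = 384
  Digit '5' (value 5) x 8^1 = 40
  Digit '2' (value 2) x 8^0 = 2
Sum = 6058

6058


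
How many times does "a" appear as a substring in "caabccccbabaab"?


Searching for "a" in "caabccccbabaab"
Scanning each position:
  Position 0: "c" => no
  Position 1: "a" => MATCH
  Position 2: "a" => MATCH
  Position 3: "b" => no
  Position 4: "c" => no
  Position 5: "c" => no
  Position 6: "c" => no
  Position 7: "c" => no
  Position 8: "b" => no
  Position 9: "a" => MATCH
  Position 10: "b" => no
  Position 11: "a" => MATCH
  Position 12: "a" => MATCH
  Position 13: "b" => no
Total occurrences: 5

5


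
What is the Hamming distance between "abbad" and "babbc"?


Comparing "abbad" and "babbc" position by position:
  Position 0: 'a' vs 'b' => differ
  Position 1: 'b' vs 'a' => differ
  Position 2: 'b' vs 'b' => same
  Position 3: 'a' vs 'b' => differ
  Position 4: 'd' vs 'c' => differ
Total differences (Hamming distance): 4

4


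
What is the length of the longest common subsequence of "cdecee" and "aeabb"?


LCS of "cdecee" and "aeabb"
DP table:
           a    e    a    b    b
      0    0    0    0    0    0
  c   0    0    0    0    0    0
  d   0    0    0    0    0    0
  e   0    0    1    1    1    1
  c   0    0    1    1    1    1
  e   0    0    1    1    1    1
  e   0    0    1    1    1    1
LCS length = dp[6][5] = 1

1


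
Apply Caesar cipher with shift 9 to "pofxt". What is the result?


Caesar cipher: shift "pofxt" by 9
  'p' (pos 15) + 9 = pos 24 = 'y'
  'o' (pos 14) + 9 = pos 23 = 'x'
  'f' (pos 5) + 9 = pos 14 = 'o'
  'x' (pos 23) + 9 = pos 6 = 'g'
  't' (pos 19) + 9 = pos 2 = 'c'
Result: yxogc

yxogc


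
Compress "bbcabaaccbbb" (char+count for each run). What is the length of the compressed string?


Input: bbcabaaccbbb
Runs:
  'b' x 2 => "b2"
  'c' x 1 => "c1"
  'a' x 1 => "a1"
  'b' x 1 => "b1"
  'a' x 2 => "a2"
  'c' x 2 => "c2"
  'b' x 3 => "b3"
Compressed: "b2c1a1b1a2c2b3"
Compressed length: 14

14


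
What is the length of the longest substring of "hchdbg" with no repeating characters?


Input: "hchdbg"
Sliding window (track last position of each char):
  Position 0 ('h'): window [0,0] length 1 -- new best
  Position 1 ('c'): window [0,1] length 2 -- new best
  Position 2 ('h'): repeat (last at 0), move window start to 1
  Position 2 ('h'): window [1,2] length 2
  Position 3 ('d'): window [1,3] length 3 -- new best
  Position 4 ('b'): window [1,4] length 4 -- new best
  Position 5 ('g'): window [1,5] length 5 -- new best
Longest substring with no repeats: "chdbg" with length 5

5


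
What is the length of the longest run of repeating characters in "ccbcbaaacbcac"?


Input: "ccbcbaaacbcac"
Scanning for longest run:
  Position 1 ('c'): continues run of 'c', length=2
  Position 2 ('b'): new char, reset run to 1
  Position 3 ('c'): new char, reset run to 1
  Position 4 ('b'): new char, reset run to 1
  Position 5 ('a'): new char, reset run to 1
  Position 6 ('a'): continues run of 'a', length=2
  Position 7 ('a'): continues run of 'a', length=3
  Position 8 ('c'): new char, reset run to 1
  Position 9 ('b'): new char, reset run to 1
  Position 10 ('c'): new char, reset run to 1
  Position 11 ('a'): new char, reset run to 1
  Position 12 ('c'): new char, reset run to 1
Longest run: 'a' with length 3

3


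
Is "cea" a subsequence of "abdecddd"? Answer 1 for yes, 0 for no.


Check if "cea" is a subsequence of "abdecddd"
Greedy scan:
  Position 0 ('a'): no match needed
  Position 1 ('b'): no match needed
  Position 2 ('d'): no match needed
  Position 3 ('e'): no match needed
  Position 4 ('c'): matches sub[0] = 'c'
  Position 5 ('d'): no match needed
  Position 6 ('d'): no match needed
  Position 7 ('d'): no match needed
Only matched 1/3 characters => not a subsequence

0


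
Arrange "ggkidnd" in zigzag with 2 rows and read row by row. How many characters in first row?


Zigzag "ggkidnd" into 2 rows:
Placing characters:
  'g' => row 0
  'g' => row 1
  'k' => row 0
  'i' => row 1
  'd' => row 0
  'n' => row 1
  'd' => row 0
Rows:
  Row 0: "gkdd"
  Row 1: "gin"
First row length: 4

4


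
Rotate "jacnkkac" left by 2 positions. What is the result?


Input: "jacnkkac", rotate left by 2
First 2 characters: "ja"
Remaining characters: "cnkkac"
Concatenate remaining + first: "cnkkac" + "ja" = "cnkkacja"

cnkkacja


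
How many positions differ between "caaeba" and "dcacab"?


Comparing "caaeba" and "dcacab" position by position:
  Position 0: 'c' vs 'd' => DIFFER
  Position 1: 'a' vs 'c' => DIFFER
  Position 2: 'a' vs 'a' => same
  Position 3: 'e' vs 'c' => DIFFER
  Position 4: 'b' vs 'a' => DIFFER
  Position 5: 'a' vs 'b' => DIFFER
Positions that differ: 5

5


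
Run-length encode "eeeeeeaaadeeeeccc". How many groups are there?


Input: eeeeeeaaadeeeeccc
Scanning for consecutive runs:
  Group 1: 'e' x 6 (positions 0-5)
  Group 2: 'a' x 3 (positions 6-8)
  Group 3: 'd' x 1 (positions 9-9)
  Group 4: 'e' x 4 (positions 10-13)
  Group 5: 'c' x 3 (positions 14-16)
Total groups: 5

5


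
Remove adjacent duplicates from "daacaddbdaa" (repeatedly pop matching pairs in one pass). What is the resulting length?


Input: daacaddbdaa
Stack-based adjacent duplicate removal:
  Read 'd': push. Stack: d
  Read 'a': push. Stack: da
  Read 'a': matches stack top 'a' => pop. Stack: d
  Read 'c': push. Stack: dc
  Read 'a': push. Stack: dca
  Read 'd': push. Stack: dcad
  Read 'd': matches stack top 'd' => pop. Stack: dca
  Read 'b': push. Stack: dcab
  Read 'd': push. Stack: dcabd
  Read 'a': push. Stack: dcabda
  Read 'a': matches stack top 'a' => pop. Stack: dcabd
Final stack: "dcabd" (length 5)

5


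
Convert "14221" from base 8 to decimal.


Input: "14221" in base 8
Positional expansion:
  Digit '1' (value 1) x 8^4 = 4096
  Digit '4' (value 4) x 8^3 = 2048
  Digit '2' (value 2) x 8^2 = 128
  Digit '2' (value 2) x 8^1 = 16
  Digit '1' (value 1) x 8^0 = 1
Sum = 6289

6289


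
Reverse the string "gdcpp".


Input: gdcpp
Reading characters right to left:
  Position 4: 'p'
  Position 3: 'p'
  Position 2: 'c'
  Position 1: 'd'
  Position 0: 'g'
Reversed: ppcdg

ppcdg


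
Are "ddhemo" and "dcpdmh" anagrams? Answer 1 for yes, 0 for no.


Strings: "ddhemo", "dcpdmh"
Sorted first:  ddehmo
Sorted second: cddhmp
Differ at position 0: 'd' vs 'c' => not anagrams

0


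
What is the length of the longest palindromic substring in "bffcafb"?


Input: "bffcafb"
Checking substrings for palindromes:
  [1:3] "ff" (len 2) => palindrome
Longest palindromic substring: "ff" with length 2

2


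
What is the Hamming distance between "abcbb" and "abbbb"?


Comparing "abcbb" and "abbbb" position by position:
  Position 0: 'a' vs 'a' => same
  Position 1: 'b' vs 'b' => same
  Position 2: 'c' vs 'b' => differ
  Position 3: 'b' vs 'b' => same
  Position 4: 'b' vs 'b' => same
Total differences (Hamming distance): 1

1


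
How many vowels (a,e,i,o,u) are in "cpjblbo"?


Input: cpjblbo
Checking each character:
  'c' at position 0: consonant
  'p' at position 1: consonant
  'j' at position 2: consonant
  'b' at position 3: consonant
  'l' at position 4: consonant
  'b' at position 5: consonant
  'o' at position 6: vowel (running total: 1)
Total vowels: 1

1


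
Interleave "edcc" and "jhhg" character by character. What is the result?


Interleaving "edcc" and "jhhg":
  Position 0: 'e' from first, 'j' from second => "ej"
  Position 1: 'd' from first, 'h' from second => "dh"
  Position 2: 'c' from first, 'h' from second => "ch"
  Position 3: 'c' from first, 'g' from second => "cg"
Result: ejdhchcg

ejdhchcg


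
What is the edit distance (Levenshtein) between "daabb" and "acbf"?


Computing edit distance: "daabb" -> "acbf"
DP table:
           a    c    b    f
      0    1    2    3    4
  d   1    1    2    3    4
  a   2    1    2    3    4
  a   3    2    2    3    4
  b   4    3    3    2    3
  b   5    4    4    3    3
Edit distance = dp[5][4] = 3

3


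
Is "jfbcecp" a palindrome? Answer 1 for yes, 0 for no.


Input: jfbcecp
Reversed: pcecbfj
  Compare pos 0 ('j') with pos 6 ('p'): MISMATCH
  Compare pos 1 ('f') with pos 5 ('c'): MISMATCH
  Compare pos 2 ('b') with pos 4 ('e'): MISMATCH
Result: not a palindrome

0


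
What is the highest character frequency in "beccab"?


Input: beccab
Character counts:
  'a': 1
  'b': 2
  'c': 2
  'e': 1
Maximum frequency: 2

2


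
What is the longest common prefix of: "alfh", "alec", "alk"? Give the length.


Words: alfh, alec, alk
  Position 0: all 'a' => match
  Position 1: all 'l' => match
  Position 2: ('f', 'e', 'k') => mismatch, stop
LCP = "al" (length 2)

2


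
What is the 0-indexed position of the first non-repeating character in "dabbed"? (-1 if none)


Input: dabbed
Character frequencies:
  'a': 1
  'b': 2
  'd': 2
  'e': 1
Scanning left to right for freq == 1:
  Position 0 ('d'): freq=2, skip
  Position 1 ('a'): unique! => answer = 1

1


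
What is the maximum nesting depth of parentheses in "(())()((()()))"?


Input: "(())()((()()))"
Tracking depth:
  Position 0 '(': depth becomes 1
  Position 1 '(': depth becomes 2
  Position 2 ')': depth becomes 1
  Position 3 ')': depth becomes 0
  Position 4 '(': depth becomes 1
  Position 5 ')': depth becomes 0
  Position 6 '(': depth becomes 1
  Position 7 '(': depth becomes 2
  Position 8 '(': depth becomes 3
  Position 9 ')': depth becomes 2
  Position 10 '(': depth becomes 3
  Position 11 ')': depth becomes 2
  Position 12 ')': depth becomes 1
  Position 13 ')': depth becomes 0
Maximum depth reached: 3

3


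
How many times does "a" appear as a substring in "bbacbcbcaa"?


Searching for "a" in "bbacbcbcaa"
Scanning each position:
  Position 0: "b" => no
  Position 1: "b" => no
  Position 2: "a" => MATCH
  Position 3: "c" => no
  Position 4: "b" => no
  Position 5: "c" => no
  Position 6: "b" => no
  Position 7: "c" => no
  Position 8: "a" => MATCH
  Position 9: "a" => MATCH
Total occurrences: 3

3


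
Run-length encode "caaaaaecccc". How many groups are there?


Input: caaaaaecccc
Scanning for consecutive runs:
  Group 1: 'c' x 1 (positions 0-0)
  Group 2: 'a' x 5 (positions 1-5)
  Group 3: 'e' x 1 (positions 6-6)
  Group 4: 'c' x 4 (positions 7-10)
Total groups: 4

4


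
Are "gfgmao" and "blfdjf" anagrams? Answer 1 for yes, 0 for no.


Strings: "gfgmao", "blfdjf"
Sorted first:  afggmo
Sorted second: bdffjl
Differ at position 0: 'a' vs 'b' => not anagrams

0


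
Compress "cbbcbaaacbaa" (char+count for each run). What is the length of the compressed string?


Input: cbbcbaaacbaa
Runs:
  'c' x 1 => "c1"
  'b' x 2 => "b2"
  'c' x 1 => "c1"
  'b' x 1 => "b1"
  'a' x 3 => "a3"
  'c' x 1 => "c1"
  'b' x 1 => "b1"
  'a' x 2 => "a2"
Compressed: "c1b2c1b1a3c1b1a2"
Compressed length: 16

16


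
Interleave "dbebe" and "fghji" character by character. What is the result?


Interleaving "dbebe" and "fghji":
  Position 0: 'd' from first, 'f' from second => "df"
  Position 1: 'b' from first, 'g' from second => "bg"
  Position 2: 'e' from first, 'h' from second => "eh"
  Position 3: 'b' from first, 'j' from second => "bj"
  Position 4: 'e' from first, 'i' from second => "ei"
Result: dfbgehbjei

dfbgehbjei


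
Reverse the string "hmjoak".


Input: hmjoak
Reading characters right to left:
  Position 5: 'k'
  Position 4: 'a'
  Position 3: 'o'
  Position 2: 'j'
  Position 1: 'm'
  Position 0: 'h'
Reversed: kaojmh

kaojmh
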